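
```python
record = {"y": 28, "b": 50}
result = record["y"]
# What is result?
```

Trace:
`record = {"y": 28, "b": 50}` → record = {'y': 28, 'b': 50}
`result = record["y"]` → result = 28
So result = 28

Answer: 28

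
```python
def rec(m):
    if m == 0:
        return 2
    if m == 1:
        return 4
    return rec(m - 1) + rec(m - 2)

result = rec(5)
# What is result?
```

Build up from base cases: rec(0)=2, rec(1)=4, rec(2)=6, rec(3)=10, rec(4)=16, rec(5)=26

Answer: 26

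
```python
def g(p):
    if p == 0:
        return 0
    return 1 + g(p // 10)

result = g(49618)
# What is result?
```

Count of digits of 49618: 5

Answer: 5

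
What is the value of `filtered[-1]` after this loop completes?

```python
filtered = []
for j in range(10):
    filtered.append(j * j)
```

Last element of squares 0 to 9
`filtered` takes the values: [] → [0] → [0, 1] → [0, 1, 4] → [0, 1, 4, 9] → [0, 1, 4, 9, 16] → [0, 1, 4, 9, 16, 25] → [0, 1, 4, 9, 16, 25, 36] → [0, 1, 4, 9, 16, 25, 36, 49] → [0, 1, 4, 9, 16, 25, 36, 49, 64] → [0, 1, 4, 9, 16, 25, 36, 49, 64, 81]
So `filtered[-1]` = 81

Answer: 81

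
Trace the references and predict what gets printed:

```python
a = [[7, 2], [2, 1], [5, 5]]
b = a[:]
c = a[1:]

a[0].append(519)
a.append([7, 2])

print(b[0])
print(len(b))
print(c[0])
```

Key concept: slice with nested mutation.
Step by step:
`a = [[7, 2], [2, 1], [5, 5]]` → a = [[7, 2], [2, 1], [5, 5]]
`b = a[:]` → b = [[7, 2], [2, 1], [5, 5]]
`c = a[1:]` → c = [[2, 1], [5, 5]]
`a[0].append(519)` → a = [[7, 2, 519], [2, 1], [5, 5]]; b = [[7, 2, 519], [2, 1], [5, 5]]
`a.append([7, 2])` → a = [[7, 2, 519], [2, 1], [5, 5], [7, 2]]
`print(b[0])` → prints [7, 2, 519]
`print(len(b))` → prints 3
`print(c[0])` → prints [2, 1]

Answer:
[7, 2, 519]
3
[2, 1]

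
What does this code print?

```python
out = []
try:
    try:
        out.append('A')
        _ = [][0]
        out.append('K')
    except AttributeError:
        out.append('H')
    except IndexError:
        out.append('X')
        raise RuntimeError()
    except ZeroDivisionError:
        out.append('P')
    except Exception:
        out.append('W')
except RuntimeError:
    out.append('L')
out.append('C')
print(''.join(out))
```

Execution trace: 'A' (inner try body) → 'X' (inner except IndexError) → 'L' (outer except RuntimeError) → 'C' (after the try/except). Output: AXLC

Answer: AXLC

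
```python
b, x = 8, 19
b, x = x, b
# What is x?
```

Trace:
`b, x = 8, 19` → b = 8; x = 19
`b, x = x, b` → b = 19; x = 8
So x = 8

Answer: 8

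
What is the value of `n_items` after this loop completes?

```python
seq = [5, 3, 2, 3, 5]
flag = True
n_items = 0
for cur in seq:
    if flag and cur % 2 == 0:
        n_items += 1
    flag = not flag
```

Count even values at even positions
`n_items` takes the values: 0 → 1

Answer: 1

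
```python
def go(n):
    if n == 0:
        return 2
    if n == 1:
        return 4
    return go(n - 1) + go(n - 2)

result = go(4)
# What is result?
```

Build up from base cases: go(0)=2, go(1)=4, go(2)=6, go(3)=10, go(4)=16

Answer: 16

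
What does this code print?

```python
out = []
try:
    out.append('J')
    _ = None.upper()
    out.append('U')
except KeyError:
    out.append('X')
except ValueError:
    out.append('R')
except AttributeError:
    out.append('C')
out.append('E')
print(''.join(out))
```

Execution trace: 'J' (try body) → 'C' (except AttributeError) → 'E' (after the try/except). Output: JCE

Answer: JCE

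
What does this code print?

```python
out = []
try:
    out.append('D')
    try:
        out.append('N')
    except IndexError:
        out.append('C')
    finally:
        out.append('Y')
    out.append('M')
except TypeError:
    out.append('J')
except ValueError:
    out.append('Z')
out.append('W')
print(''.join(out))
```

Execution trace: 'D' (try body) → 'N' (inner try body, no exception) → 'Y' (inner finally) → 'M' (try body, no exception) → 'W' (after the try/except). Output: DNYMW

Answer: DNYMW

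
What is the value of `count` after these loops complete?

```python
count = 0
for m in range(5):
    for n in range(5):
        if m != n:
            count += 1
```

5² - 5 (exclude diagonal)
`count` takes the values: 0 → 1 → 2 → 3 → 4 → 5 → 6 → 7 → 8 → 9 → 10 → 11 → 12 → 13 → 14 → 15 → 16 → 17 → 18 → 19 → 20

Answer: 20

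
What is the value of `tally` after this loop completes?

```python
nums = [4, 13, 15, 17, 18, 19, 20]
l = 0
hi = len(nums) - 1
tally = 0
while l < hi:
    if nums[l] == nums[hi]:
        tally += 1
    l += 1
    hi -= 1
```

Count matching pairs from ends
`tally` takes the values: 0

Answer: 0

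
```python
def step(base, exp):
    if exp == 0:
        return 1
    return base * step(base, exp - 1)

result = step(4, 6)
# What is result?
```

step(4, 6) = 4 * 4 * 4 * 4 * 4 * 4 = 4096

Answer: 4096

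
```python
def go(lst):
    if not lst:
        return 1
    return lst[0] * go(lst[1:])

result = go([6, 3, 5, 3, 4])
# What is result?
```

Product over [6, 3, 5, 3, 4] = 6 * 3 * 5 * 3 * 4 = 1080

Answer: 1080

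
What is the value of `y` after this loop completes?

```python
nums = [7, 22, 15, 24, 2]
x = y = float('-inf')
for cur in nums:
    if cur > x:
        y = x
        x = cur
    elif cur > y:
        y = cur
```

Second largest (with repeats) in [7, 22, 15, 24, 2]
`y` takes the values: -inf → 7 → 15 → 22

Answer: 22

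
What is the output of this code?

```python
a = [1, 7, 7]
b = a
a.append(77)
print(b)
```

Key concept: basic list aliasing.
Step by step:
`a = [1, 7, 7]` → a = [1, 7, 7]
`b = a` → b = [1, 7, 7] (same object as a)
`a.append(77)` → a = [1, 7, 7, 77] (same object as b); b = [1, 7, 7, 77] (same object as a)
`print(b)` → prints [1, 7, 7, 77]

Answer: [1, 7, 7, 77]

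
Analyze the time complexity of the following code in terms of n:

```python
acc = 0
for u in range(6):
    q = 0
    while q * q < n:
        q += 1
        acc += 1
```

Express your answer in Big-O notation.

Each loop level contributes: 1 × √n. Multiplying the contributions gives O(√n).

Answer: O(√n)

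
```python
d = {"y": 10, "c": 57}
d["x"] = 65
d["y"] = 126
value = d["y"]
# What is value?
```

Trace:
`d = {"y": 10, "c": 57}` → d = {'y': 10, 'c': 57}
`d["x"] = 65` → d = {'y': 10, 'c': 57, 'x': 65}
`d["y"] = 126` → d = {'y': 126, 'c': 57, 'x': 65}
`value = d["y"]` → value = 126
So value = 126

Answer: 126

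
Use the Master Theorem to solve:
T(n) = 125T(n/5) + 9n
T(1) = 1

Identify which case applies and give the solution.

a=125, b=5, f(n)=9n. log_5(125) = 3. Since c=1 < 3, Case 1 applies: T(n) = Θ(n^log_b(a)) = O(n^3).

Answer: O(n^3) - Case 1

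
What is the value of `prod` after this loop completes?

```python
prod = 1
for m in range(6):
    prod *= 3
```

3^6 = 729
`prod` takes the values: 1 → 3 → 9 → 27 → 81 → 243 → 729

Answer: 729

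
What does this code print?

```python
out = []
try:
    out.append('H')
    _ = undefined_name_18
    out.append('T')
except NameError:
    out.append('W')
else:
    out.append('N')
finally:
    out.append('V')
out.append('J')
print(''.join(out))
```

Execution trace: 'H' (try body) → 'W' (except NameError) → 'V' (finally) → 'J' (after the try/except). Output: HWVJ

Answer: HWVJ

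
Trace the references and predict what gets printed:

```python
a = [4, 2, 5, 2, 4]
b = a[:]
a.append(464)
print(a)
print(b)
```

Key concept: slice [:] creates copy.
Step by step:
`a = [4, 2, 5, 2, 4]` → a = [4, 2, 5, 2, 4]
`b = a[:]` → b = [4, 2, 5, 2, 4]
`a.append(464)` → a = [4, 2, 5, 2, 4, 464]
`print(a)` → prints [4, 2, 5, 2, 4, 464]
`print(b)` → prints [4, 2, 5, 2, 4]

Answer:
[4, 2, 5, 2, 4, 464]
[4, 2, 5, 2, 4]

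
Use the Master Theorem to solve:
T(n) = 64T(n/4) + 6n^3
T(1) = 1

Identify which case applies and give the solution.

a=64, b=4, f(n)=6n^3. log_4(64) = 3. Since c=3 = 3, Case 2 applies: T(n) = Θ(n^log_b(a) · log n) = O(n^3 log n).

Answer: O(n^3 log n) - Case 2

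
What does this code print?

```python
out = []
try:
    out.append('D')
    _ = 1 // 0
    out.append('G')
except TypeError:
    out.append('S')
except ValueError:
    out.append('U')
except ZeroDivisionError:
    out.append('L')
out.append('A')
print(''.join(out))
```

Execution trace: 'D' (try body) → 'L' (except ZeroDivisionError) → 'A' (after the try/except). Output: DLA

Answer: DLA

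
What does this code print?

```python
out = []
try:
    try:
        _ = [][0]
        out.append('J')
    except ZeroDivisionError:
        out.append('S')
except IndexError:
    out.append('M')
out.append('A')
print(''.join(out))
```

Execution trace: 'M' (outer except IndexError) → 'A' (after the try/except). Output: MA

Answer: MA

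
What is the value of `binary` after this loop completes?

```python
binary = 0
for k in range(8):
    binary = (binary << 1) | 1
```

Build 8 consecutive 1-bits: 0b11111111
`binary` takes the values: 0 → 1 → 3 → 7 → 15 → 31 → 63 → 127 → 255

Answer: 255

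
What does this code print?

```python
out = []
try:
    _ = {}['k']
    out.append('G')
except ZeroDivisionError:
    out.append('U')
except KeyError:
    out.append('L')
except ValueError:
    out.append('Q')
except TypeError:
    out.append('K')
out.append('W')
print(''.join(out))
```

Execution trace: 'L' (except KeyError) → 'W' (after the try/except). Output: LW

Answer: LW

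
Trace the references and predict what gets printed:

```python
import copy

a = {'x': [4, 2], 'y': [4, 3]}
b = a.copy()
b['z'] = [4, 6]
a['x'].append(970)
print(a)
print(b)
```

Key concept: shallow copy of dict with mutable values.
Step by step:
`a = {'x': [4, 2], 'y': [4, 3]}` → a = {'x': [4, 2], 'y': [4, 3]}
`b = a.copy()` → b = {'x': [4, 2], 'y': [4, 3]}
`b['z'] = [4, 6]` → b = {'x': [4, 2], 'y': [4, 3], 'z': [4, 6]}
`a['x'].append(970)` → a = {'x': [4, 2, 970], 'y': [4, 3]}; b = {'x': [4, 2, 970], 'y': [4, 3], 'z': [4, 6]}
`print(a)` → prints {'x': [4, 2, 970], 'y': [4, 3]}
`print(b)` → prints {'x': [4, 2, 970], 'y': [4, 3], 'z': [4, 6]}

Answer:
{'x': [4, 2, 970], 'y': [4, 3]}
{'x': [4, 2, 970], 'y': [4, 3], 'z': [4, 6]}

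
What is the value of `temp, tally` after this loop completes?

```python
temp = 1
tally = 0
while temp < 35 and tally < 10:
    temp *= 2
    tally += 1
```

Double until >= 35 or 10 iterations
`temp, tally` takes the values: (1, 0) → (2, 0) → (2, 1) → (4, 1) → (4, 2) → (8, 2) → (8, 3) → (16, 3) → (16, 4) → (32, 4) → (32, 5) → (64, 5) → (64, 6)

Answer: 64, 6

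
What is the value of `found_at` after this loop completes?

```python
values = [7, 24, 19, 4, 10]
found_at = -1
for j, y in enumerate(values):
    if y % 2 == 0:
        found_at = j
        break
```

First even number index in [7, 24, 19, 4, 10]
`found_at` takes the values: -1 → 1

Answer: 1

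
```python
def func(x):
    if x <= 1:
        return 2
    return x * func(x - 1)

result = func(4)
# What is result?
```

func(4) = 4 * 3 * 2 * 2 = 48

Answer: 48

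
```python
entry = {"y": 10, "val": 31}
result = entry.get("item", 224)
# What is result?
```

Trace:
`entry = {"y": 10, "val": 31}` → entry = {'y': 10, 'val': 31}
`result = entry.get("item", 224)` → result = 224
So result = 224

Answer: 224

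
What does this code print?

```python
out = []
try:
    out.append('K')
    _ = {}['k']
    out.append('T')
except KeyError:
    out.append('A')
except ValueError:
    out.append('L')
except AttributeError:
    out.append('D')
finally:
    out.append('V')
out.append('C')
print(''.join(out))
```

Execution trace: 'K' (try body) → 'A' (except KeyError) → 'V' (finally) → 'C' (after the try/except). Output: KAVC

Answer: KAVC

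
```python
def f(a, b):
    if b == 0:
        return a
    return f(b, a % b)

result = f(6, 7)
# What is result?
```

f(6, 7) -> f(7, 6) -> f(6, 1) -> f(1, 0) -> 1

Answer: 1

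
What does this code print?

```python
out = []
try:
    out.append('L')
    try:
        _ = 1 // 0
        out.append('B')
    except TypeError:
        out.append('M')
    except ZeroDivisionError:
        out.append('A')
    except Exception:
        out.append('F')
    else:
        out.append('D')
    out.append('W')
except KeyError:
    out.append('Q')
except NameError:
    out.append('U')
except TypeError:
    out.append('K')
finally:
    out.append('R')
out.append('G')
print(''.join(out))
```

Execution trace: 'L' (try body) → 'A' (inner except ZeroDivisionError) → 'W' (try body, no exception) → 'R' (finally) → 'G' (after the try/except). Output: LAWRG

Answer: LAWRG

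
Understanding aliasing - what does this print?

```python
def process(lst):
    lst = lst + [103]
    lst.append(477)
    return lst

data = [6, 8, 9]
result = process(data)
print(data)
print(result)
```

Key concept: rebinding parameter vs mutation.
Step by step:
`data = [6, 8, 9]` → data = [6, 8, 9]
`result = process(data)` → result = [6, 8, 9, 103, 477]
`print(data)` → prints [6, 8, 9]
`print(result)` → prints [6, 8, 9, 103, 477]

Answer:
[6, 8, 9]
[6, 8, 9, 103, 477]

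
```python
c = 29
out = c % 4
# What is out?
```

Trace:
`c = 29` → c = 29
`out = c % 4` → out = 1
So out = 1

Answer: 1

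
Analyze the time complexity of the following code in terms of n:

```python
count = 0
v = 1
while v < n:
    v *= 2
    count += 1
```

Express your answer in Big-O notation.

Each loop level contributes: log n. Multiplying the contributions gives O(log n).

Answer: O(log n)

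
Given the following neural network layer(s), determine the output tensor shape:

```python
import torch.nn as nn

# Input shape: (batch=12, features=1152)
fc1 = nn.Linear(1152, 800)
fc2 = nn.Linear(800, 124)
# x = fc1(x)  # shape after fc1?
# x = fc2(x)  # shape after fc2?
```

Input: (12, 1152) -> after fc1: (12, 800) -> Output: (12, 124)

Answer: (12, 124)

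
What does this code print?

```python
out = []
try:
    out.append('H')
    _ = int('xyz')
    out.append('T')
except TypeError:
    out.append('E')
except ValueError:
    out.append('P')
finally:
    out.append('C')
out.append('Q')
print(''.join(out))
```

Execution trace: 'H' (try body) → 'P' (except ValueError) → 'C' (finally) → 'Q' (after the try/except). Output: HPCQ

Answer: HPCQ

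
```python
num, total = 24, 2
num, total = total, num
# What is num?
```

Trace:
`num, total = 24, 2` → num = 24; total = 2
`num, total = total, num` → num = 2; total = 24
So num = 2

Answer: 2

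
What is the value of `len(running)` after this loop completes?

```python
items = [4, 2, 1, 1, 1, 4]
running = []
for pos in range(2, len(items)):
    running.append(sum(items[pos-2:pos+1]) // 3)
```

Number of 3-element averages
`running` takes the values: [] → [2] → [2, 1] → [2, 1, 1] → [2, 1, 1, 2]
So `len(running)` = 4

Answer: 4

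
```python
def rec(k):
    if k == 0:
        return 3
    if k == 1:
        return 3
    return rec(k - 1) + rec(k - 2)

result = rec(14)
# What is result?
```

Build up from base cases: rec(0)=3, rec(1)=3, rec(2)=6, rec(3)=9, rec(4)=15, rec(5)=24, rec(6)=39, ..., rec(14)=1830

Answer: 1830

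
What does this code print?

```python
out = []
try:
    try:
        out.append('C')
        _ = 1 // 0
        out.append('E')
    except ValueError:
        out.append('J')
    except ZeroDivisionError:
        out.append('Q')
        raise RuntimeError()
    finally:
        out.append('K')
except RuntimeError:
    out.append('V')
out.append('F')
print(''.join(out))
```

Execution trace: 'C' (try body) → 'Q' (except ZeroDivisionError) → 'K' (finally) → 'V' (outer except RuntimeError) → 'F' (after the try/except). Output: CQKVF

Answer: CQKVF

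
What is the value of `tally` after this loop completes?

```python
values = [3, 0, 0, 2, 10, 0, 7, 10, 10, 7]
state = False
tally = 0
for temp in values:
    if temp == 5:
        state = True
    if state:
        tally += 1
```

Count elements after first 5 in [3, 0, 0, 2, 10, 0, 7, 10, 10, 7]
`tally` takes the values: 0

Answer: 0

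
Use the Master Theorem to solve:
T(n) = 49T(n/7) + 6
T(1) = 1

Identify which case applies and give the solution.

a=49, b=7, f(n)=6. log_7(49) = 2. Since c=0 < 2, Case 1 applies: T(n) = Θ(n^log_b(a)) = O(n^2).

Answer: O(n^2) - Case 1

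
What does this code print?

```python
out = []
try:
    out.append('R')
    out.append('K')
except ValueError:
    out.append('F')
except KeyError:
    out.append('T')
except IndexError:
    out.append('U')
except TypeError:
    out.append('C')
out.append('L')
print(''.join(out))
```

Execution trace: 'R' (try body) → 'K' (try body, no exception) → 'L' (after the try/except). Output: RKL

Answer: RKL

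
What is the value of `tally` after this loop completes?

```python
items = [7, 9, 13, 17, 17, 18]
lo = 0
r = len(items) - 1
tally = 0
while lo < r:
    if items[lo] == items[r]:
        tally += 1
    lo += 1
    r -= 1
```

Count matching pairs from ends
`tally` takes the values: 0

Answer: 0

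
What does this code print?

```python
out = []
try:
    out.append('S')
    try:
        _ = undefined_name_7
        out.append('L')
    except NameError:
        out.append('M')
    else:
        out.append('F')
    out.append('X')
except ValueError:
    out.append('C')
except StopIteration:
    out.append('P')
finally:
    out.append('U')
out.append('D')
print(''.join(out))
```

Execution trace: 'S' (try body) → 'M' (inner except NameError) → 'X' (try body, no exception) → 'U' (finally) → 'D' (after the try/except). Output: SMXUD

Answer: SMXUD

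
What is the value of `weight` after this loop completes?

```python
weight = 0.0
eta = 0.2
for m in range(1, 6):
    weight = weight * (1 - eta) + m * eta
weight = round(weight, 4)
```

Moving average with lr=0.2
`weight` takes the values: 0.0 → 0.2 → 0.56 → 1.048 → 1.6384 → 2.31072 → 2.3107

Answer: 2.3107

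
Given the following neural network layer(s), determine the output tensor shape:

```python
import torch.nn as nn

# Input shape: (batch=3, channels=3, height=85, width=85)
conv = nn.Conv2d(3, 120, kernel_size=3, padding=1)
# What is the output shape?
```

Input: (3, 3, 85, 85) -> Output: (3, 120, 85, 85)

Answer: (3, 120, 85, 85)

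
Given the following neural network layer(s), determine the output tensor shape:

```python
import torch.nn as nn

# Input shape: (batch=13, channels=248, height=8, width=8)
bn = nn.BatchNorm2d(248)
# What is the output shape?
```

Input: (13, 248, 8, 8) -> Output: (13, 248, 8, 8)

Answer: (13, 248, 8, 8)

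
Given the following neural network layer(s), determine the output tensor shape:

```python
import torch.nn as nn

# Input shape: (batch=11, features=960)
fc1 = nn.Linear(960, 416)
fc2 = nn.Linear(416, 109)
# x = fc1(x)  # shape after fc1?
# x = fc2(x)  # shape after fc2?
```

Input: (11, 960) -> after fc1: (11, 416) -> Output: (11, 109)

Answer: (11, 109)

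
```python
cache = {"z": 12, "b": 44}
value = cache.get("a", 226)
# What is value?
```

Trace:
`cache = {"z": 12, "b": 44}` → cache = {'z': 12, 'b': 44}
`value = cache.get("a", 226)` → value = 226
So value = 226

Answer: 226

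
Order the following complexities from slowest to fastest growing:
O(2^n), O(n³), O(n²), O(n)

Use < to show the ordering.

Ordered by growth rate: O(n) < O(n²) < O(n³) < O(2^n)

Answer: O(n) < O(n²) < O(n³) < O(2^n)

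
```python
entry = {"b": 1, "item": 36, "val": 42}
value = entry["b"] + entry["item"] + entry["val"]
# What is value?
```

Trace:
`entry = {"b": 1, "item": 36, "val": 42}` → entry = {'b': 1, 'item': 36, 'val': 42}
`value = entry["b"] + entry["item"] + entry["val"]` → value = 79
So value = 79

Answer: 79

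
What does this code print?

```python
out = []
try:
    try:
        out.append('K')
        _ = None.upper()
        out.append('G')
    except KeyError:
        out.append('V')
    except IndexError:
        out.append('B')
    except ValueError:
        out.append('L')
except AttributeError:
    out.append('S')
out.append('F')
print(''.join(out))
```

Execution trace: 'K' (try body) → 'S' (outer except AttributeError) → 'F' (after the try/except). Output: KSF

Answer: KSF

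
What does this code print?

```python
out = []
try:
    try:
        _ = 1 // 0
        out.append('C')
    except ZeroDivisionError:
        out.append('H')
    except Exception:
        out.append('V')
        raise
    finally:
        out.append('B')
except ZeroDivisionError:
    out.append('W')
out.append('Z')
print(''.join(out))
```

Execution trace: 'H' (inner except ZeroDivisionError) → 'B' (inner finally) → 'Z' (after the try/except). Output: HBZ

Answer: HBZ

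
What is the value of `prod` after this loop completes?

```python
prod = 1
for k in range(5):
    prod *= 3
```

3^5 = 243
`prod` takes the values: 1 → 3 → 9 → 27 → 81 → 243

Answer: 243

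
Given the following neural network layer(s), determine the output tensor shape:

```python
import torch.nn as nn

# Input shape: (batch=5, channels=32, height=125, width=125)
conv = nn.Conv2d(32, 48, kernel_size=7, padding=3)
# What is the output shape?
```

Input: (5, 32, 125, 125) -> Output: (5, 48, 125, 125)

Answer: (5, 48, 125, 125)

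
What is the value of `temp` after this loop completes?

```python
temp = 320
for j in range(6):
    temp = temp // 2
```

Halve 6 times: 320 // 2^6 = 5
`temp` takes the values: 320 → 160 → 80 → 40 → 20 → 10 → 5

Answer: 5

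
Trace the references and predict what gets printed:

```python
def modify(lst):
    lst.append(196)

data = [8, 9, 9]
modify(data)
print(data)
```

Key concept: function modifies passed list.
Step by step:
`data = [8, 9, 9]` → data = [8, 9, 9]
`modify(data)` → data = [8, 9, 9, 196]
`print(data)` → prints [8, 9, 9, 196]

Answer: [8, 9, 9, 196]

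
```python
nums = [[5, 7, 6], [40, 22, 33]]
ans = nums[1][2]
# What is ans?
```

Trace:
`nums = [[5, 7, 6], [40, 22, 33]]` → nums = [[5, 7, 6], [40, 22, 33]]
`ans = nums[1][2]` → ans = 33
So ans = 33

Answer: 33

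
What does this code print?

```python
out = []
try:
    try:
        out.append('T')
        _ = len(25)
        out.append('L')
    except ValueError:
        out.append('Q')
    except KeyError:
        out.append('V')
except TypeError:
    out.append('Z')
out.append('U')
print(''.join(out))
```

Execution trace: 'T' (try body) → 'Z' (outer except TypeError) → 'U' (after the try/except). Output: TZU

Answer: TZU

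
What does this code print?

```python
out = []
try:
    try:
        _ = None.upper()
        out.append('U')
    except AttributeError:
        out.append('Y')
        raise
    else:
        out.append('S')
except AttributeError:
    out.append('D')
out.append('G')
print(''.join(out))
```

Execution trace: 'Y' (inner except AttributeError) → 'D' (outer except AttributeError) → 'G' (after the try/except). Output: YDG

Answer: YDG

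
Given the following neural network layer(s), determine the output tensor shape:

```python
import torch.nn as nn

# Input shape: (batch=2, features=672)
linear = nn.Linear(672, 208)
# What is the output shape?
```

Input: (2, 672) -> Output: (2, 208)

Answer: (2, 208)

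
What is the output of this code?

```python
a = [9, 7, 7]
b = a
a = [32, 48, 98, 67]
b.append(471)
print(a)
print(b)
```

Key concept: rebinding vs mutation: a is rebound to a new list, b still points at the original.
Step by step:
`a = [9, 7, 7]` → a = [9, 7, 7]
`b = a` → b = [9, 7, 7] (same object as a)
`a = [32, 48, 98, 67]` → a = [32, 48, 98, 67]
`b.append(471)` → b = [9, 7, 7, 471]
`print(a)` → prints [32, 48, 98, 67]
`print(b)` → prints [9, 7, 7, 471]

Answer:
[32, 48, 98, 67]
[9, 7, 7, 471]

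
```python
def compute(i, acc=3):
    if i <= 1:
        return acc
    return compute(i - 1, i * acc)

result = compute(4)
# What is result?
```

Accumulator trace (n, acc): (4, 3) -> (3, 12) -> (2, 36) -> (1, 72) -> return 72

Answer: 72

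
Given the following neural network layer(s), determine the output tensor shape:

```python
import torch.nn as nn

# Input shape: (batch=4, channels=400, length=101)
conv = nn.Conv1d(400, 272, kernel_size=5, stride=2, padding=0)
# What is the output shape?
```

Input: (4, 400, 101) -> Output: (4, 272, 49)

Answer: (4, 272, 49)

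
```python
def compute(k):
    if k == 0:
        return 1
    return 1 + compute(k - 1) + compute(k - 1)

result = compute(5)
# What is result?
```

compute(k) = 1 + 2·compute(k-1), compute(0)=1. Closed form: (1+1)·2^5 - 1 = 63.

Answer: 63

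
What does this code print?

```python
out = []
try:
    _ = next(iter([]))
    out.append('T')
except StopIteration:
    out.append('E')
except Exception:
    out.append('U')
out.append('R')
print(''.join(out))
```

Execution trace: 'E' (except StopIteration) → 'R' (after the try/except). Output: ER

Answer: ER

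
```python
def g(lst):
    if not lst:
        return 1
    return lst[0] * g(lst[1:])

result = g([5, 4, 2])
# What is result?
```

Product over [5, 4, 2] = 5 * 4 * 2 = 40

Answer: 40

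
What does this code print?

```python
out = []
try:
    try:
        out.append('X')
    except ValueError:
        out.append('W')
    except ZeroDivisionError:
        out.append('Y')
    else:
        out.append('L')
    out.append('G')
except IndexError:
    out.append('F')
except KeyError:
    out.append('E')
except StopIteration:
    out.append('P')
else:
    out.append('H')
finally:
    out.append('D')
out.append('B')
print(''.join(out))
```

Execution trace: 'X' (inner try body, no exception) → 'L' (inner else) → 'G' (try body, no exception) → 'H' (else) → 'D' (finally) → 'B' (after the try/except). Output: XLGHDB

Answer: XLGHDB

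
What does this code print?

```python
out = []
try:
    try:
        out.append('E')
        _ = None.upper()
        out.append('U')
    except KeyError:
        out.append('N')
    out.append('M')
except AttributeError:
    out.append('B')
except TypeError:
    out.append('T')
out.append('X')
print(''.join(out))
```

Execution trace: 'E' (inner try body) → 'B' (except AttributeError) → 'X' (after the try/except). Output: EBX

Answer: EBX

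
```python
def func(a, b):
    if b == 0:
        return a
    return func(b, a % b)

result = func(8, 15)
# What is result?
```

func(8, 15) -> func(15, 8) -> func(8, 7) -> func(7, 1) -> func(1, 0) -> 1

Answer: 1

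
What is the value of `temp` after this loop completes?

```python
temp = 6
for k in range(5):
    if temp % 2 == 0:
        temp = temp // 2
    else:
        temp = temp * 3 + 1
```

Collatz-style transformation from 6
`temp` takes the values: 6 → 3 → 10 → 5 → 16 → 8

Answer: 8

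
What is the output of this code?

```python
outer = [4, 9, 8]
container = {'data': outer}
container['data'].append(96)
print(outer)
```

Key concept: dict holds reference to list.
Step by step:
`outer = [4, 9, 8]` → outer = [4, 9, 8]
`container = {'data': outer}` → container = {'data': [4, 9, 8]}
`container['data'].append(96)` → outer = [4, 9, 8, 96]; container = {'data': [4, 9, 8, 96]}
`print(outer)` → prints [4, 9, 8, 96]

Answer: [4, 9, 8, 96]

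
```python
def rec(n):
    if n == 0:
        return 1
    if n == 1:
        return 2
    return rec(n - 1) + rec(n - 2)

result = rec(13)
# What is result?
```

Build up from base cases: rec(0)=1, rec(1)=2, rec(2)=3, rec(3)=5, rec(4)=8, rec(5)=13, rec(6)=21, ..., rec(13)=610

Answer: 610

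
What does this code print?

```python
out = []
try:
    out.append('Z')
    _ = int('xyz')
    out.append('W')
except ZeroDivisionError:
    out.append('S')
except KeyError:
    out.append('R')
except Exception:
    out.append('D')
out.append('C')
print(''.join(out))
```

Execution trace: 'Z' (try body) → 'D' (except Exception) → 'C' (after the try/except). Output: ZDC

Answer: ZDC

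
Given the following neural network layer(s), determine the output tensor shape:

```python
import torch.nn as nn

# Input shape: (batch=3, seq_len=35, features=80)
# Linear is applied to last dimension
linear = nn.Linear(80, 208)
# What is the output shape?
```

Input: (3, 35, 80) -> Output: (3, 35, 208)

Answer: (3, 35, 208)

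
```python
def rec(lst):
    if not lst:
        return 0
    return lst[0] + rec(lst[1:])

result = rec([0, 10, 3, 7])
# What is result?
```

0 + 10 + 3 + 7 + 0 = 20

Answer: 20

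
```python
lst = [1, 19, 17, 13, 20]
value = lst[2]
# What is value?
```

Trace:
`lst = [1, 19, 17, 13, 20]` → lst = [1, 19, 17, 13, 20]
`value = lst[2]` → value = 17
So value = 17

Answer: 17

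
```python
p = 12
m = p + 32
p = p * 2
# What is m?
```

Trace:
`p = 12` → p = 12
`m = p + 32` → m = 44
`p = p * 2` → p = 24
So m = 44

Answer: 44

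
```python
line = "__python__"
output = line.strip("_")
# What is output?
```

Trace:
`line = "__python__"` → line = '__python__'
`output = line.strip("_")` → output = 'python'
So output = 'python'

Answer: 'python'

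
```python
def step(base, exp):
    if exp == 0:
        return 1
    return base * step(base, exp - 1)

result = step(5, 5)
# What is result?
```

step(5, 5) = 5 * 5 * 5 * 5 * 5 = 3125

Answer: 3125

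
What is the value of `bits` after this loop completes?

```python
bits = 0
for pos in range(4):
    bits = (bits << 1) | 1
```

Build 4 consecutive 1-bits: 0b1111
`bits` takes the values: 0 → 1 → 3 → 7 → 15

Answer: 15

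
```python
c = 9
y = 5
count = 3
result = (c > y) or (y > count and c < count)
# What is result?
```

Trace:
`c = 9` → c = 9
`y = 5` → y = 5
`count = 3` → count = 3
`result = (c > y) or (y > count and c < count)` → result = True
So result = True

Answer: True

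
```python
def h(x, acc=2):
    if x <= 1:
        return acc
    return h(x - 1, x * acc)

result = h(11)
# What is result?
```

Accumulator trace (n, acc): (11, 2) -> (10, 22) -> (9, 220) -> (8, 1980) -> (7, 15840) -> (6, 110880) -> (5, 665280) -> (4, 3326400) -> (3, 13305600) -> (2, 39916800) -> (1, 79833600) -> return 79833600

Answer: 79833600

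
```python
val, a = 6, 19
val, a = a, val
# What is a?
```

Trace:
`val, a = 6, 19` → val = 6; a = 19
`val, a = a, val` → val = 19; a = 6
So a = 6

Answer: 6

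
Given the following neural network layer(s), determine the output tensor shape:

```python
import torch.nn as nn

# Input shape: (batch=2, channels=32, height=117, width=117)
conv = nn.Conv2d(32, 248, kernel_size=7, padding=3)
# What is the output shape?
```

Input: (2, 32, 117, 117) -> Output: (2, 248, 117, 117)

Answer: (2, 248, 117, 117)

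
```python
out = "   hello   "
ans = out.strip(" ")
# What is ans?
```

Trace:
`out = "   hello   "` → out = '   hello   '
`ans = out.strip(" ")` → ans = 'hello'
So ans = 'hello'

Answer: 'hello'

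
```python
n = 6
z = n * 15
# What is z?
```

Trace:
`n = 6` → n = 6
`z = n * 15` → z = 90
So z = 90

Answer: 90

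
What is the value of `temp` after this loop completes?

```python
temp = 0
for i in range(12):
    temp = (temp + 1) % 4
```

Increment mod 4, 12 times = 0
`temp` takes the values: 0 → 1 → 2 → 3 → 0 → 1 → 2 → 3 → 0 → 1 → 2 → 3 → 0

Answer: 0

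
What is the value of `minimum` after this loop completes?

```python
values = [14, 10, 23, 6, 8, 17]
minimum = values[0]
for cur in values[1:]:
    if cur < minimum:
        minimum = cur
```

Minimum of [14, 10, 23, 6, 8, 17]
`minimum` takes the values: 14 → 10 → 6

Answer: 6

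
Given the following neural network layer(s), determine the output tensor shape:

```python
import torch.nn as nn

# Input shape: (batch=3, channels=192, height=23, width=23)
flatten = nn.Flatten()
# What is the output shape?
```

Input: (3, 192, 23, 23) -> Output: (3, 101568)

Answer: (3, 101568)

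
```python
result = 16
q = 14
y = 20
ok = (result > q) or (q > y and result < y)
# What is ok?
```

Trace:
`result = 16` → result = 16
`q = 14` → q = 14
`y = 20` → y = 20
`ok = (result > q) or (q > y and result < y)` → ok = True
So ok = True

Answer: True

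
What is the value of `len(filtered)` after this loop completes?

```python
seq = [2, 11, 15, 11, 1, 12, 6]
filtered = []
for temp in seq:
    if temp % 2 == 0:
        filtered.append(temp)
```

Count even numbers in [2, 11, 15, 11, 1, 12, 6]
`filtered` takes the values: [] → [2] → [2, 12] → [2, 12, 6]
So `len(filtered)` = 3

Answer: 3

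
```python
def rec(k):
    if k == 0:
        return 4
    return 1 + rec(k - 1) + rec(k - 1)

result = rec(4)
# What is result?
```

rec(k) = 1 + 2·rec(k-1), rec(0)=4. Closed form: (4+1)·2^4 - 1 = 79.

Answer: 79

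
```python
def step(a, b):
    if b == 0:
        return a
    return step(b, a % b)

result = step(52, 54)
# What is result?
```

step(52, 54) -> step(54, 52) -> step(52, 2) -> step(2, 0) -> 2

Answer: 2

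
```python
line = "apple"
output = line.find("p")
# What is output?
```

Trace:
`line = "apple"` → line = 'apple'
`output = line.find("p")` → output = 1
So output = 1

Answer: 1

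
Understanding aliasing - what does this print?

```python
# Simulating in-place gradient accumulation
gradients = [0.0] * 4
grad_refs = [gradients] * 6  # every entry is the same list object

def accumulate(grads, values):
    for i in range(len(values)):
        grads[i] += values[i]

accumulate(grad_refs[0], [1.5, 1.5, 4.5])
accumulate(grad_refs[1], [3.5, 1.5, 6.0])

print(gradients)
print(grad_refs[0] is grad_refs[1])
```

Key concept: gradient accumulation aliasing.
Step by step:
`gradients = [0.0] * 4` → gradients = [0.0, 0.0, 0.0, 0.0]
`grad_refs = [gradients] * 6` → grad_refs = [[0.0, 0.0, 0.0, 0.0], [0.0, 0.0, 0.0, 0.0], [0.0, 0.0, 0.0, 0.0], [0.0, 0.0, 0.0, 0.0], [0.0, 0.0, 0.0, 0.0], [0.0, 0.0, 0.0, 0.0]]
`accumulate(grad_refs[0], [1.5, 1.5, 4.5])` → gradients = [1.5, 1.5, 4.5, 0.0]; grad_refs = [[1.5, 1.5, 4.5, 0.0], [1.5, 1.5, 4.5, 0.0], [1.5, 1.5, 4.5, 0.0], [1.5, 1.5, 4.5, 0.0], [1.5, 1.5, 4.5, 0.0], [1.5, 1.5, 4.5, 0.0]]
`accumulate(grad_refs[1], [3.5, 1.5, 6.0])` → gradients = [5.0, 3.0, 10.5, 0.0]; grad_refs = [[5.0, 3.0, 10.5, 0.0], [5.0, 3.0, 10.5, 0.0], [5.0, 3.0, 10.5, 0.0], [5.0, 3.0, 10.5, 0.0], [5.0, 3.0, 10.5, 0.0], [5.0, 3.0, 10.5, 0.0]]
`print(gradients)` → prints [5.0, 3.0, 10.5, 0.0]
`print(grad_refs[0] is grad_refs[1])` → prints True

Answer:
[5.0, 3.0, 10.5, 0.0]
True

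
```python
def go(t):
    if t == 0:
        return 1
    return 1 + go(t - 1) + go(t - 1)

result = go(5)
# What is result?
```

go(t) = 1 + 2·go(t-1), go(0)=1. Closed form: (1+1)·2^5 - 1 = 63.

Answer: 63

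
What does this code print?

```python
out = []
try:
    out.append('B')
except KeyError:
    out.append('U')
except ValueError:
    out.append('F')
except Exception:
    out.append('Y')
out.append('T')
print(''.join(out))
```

Execution trace: 'B' (try body, no exception) → 'T' (after the try/except). Output: BT

Answer: BT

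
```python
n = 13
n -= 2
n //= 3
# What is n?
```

Trace:
`n = 13` → n = 13
`n -= 2` → n = 11
`n //= 3` → n = 3
So n = 3

Answer: 3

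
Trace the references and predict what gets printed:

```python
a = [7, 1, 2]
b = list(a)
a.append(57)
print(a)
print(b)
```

Key concept: list() constructor creates copy.
Step by step:
`a = [7, 1, 2]` → a = [7, 1, 2]
`b = list(a)` → b = [7, 1, 2]
`a.append(57)` → a = [7, 1, 2, 57]
`print(a)` → prints [7, 1, 2, 57]
`print(b)` → prints [7, 1, 2]

Answer:
[7, 1, 2, 57]
[7, 1, 2]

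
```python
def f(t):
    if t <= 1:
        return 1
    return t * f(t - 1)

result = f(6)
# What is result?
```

f(6) = 6 * 5 * 4 * 3 * 2 * 1 = 720

Answer: 720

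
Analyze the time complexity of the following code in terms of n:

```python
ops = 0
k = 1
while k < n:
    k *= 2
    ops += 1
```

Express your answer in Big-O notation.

Each loop level contributes: log n. Multiplying the contributions gives O(log n).

Answer: O(log n)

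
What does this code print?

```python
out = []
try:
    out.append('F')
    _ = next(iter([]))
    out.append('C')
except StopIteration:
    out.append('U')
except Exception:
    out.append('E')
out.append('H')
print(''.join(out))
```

Execution trace: 'F' (try body) → 'U' (except StopIteration) → 'H' (after the try/except). Output: FUH

Answer: FUH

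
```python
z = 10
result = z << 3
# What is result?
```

Trace:
`z = 10` → z = 10
`result = z << 3` → result = 80
So result = 80

Answer: 80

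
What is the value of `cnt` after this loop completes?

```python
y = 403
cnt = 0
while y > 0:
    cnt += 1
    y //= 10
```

Count digits by repeated division by 10
`cnt` takes the values: 0 → 1 → 2 → 3

Answer: 3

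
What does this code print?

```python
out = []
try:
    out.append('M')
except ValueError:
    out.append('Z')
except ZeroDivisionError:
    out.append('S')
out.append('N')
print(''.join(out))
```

Execution trace: 'M' (try body, no exception) → 'N' (after the try/except). Output: MN

Answer: MN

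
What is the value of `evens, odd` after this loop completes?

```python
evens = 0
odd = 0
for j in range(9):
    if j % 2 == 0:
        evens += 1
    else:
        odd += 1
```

Count evens and odds in range(9)
`evens, odd` takes the values: (0, 0) → (1, 0) → (1, 1) → (2, 1) → (2, 2) → (3, 2) → (3, 3) → (4, 3) → (4, 4) → (5, 4)

Answer: 5, 4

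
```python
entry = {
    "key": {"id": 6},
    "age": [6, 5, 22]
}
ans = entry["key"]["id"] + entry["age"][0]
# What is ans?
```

Trace:
`entry = { ...` → entry = {'key': {'id': 6}, 'age': [6, 5, 22]}
`ans = entry["key"]["id"] + entry["age"][0]` → ans = 12
So ans = 12

Answer: 12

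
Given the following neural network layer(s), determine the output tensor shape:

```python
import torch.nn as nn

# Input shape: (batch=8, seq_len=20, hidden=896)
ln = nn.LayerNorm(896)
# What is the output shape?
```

Input: (8, 20, 896) -> Output: (8, 20, 896)

Answer: (8, 20, 896)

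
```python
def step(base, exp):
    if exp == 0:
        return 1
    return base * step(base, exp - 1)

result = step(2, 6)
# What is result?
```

step(2, 6) = 2 * 2 * 2 * 2 * 2 * 2 = 64

Answer: 64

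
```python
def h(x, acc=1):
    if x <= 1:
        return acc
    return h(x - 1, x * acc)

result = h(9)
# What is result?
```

Accumulator trace (n, acc): (9, 1) -> (8, 9) -> (7, 72) -> (6, 504) -> (5, 3024) -> (4, 15120) -> (3, 60480) -> (2, 181440) -> (1, 362880) -> return 362880

Answer: 362880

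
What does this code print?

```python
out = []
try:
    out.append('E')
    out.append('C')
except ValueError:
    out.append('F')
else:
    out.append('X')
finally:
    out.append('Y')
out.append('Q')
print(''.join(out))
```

Execution trace: 'E' (try body) → 'C' (try body, no exception) → 'X' (else) → 'Y' (finally) → 'Q' (after the try/except). Output: ECXYQ

Answer: ECXYQ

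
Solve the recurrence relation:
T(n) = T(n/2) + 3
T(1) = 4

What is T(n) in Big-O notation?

Each step divides n by 2 and adds 3. After log_2(n) steps we reach T(1)=4. So T(n) = 3·log_2(n) + 4 = O(log n).

Answer: O(log n)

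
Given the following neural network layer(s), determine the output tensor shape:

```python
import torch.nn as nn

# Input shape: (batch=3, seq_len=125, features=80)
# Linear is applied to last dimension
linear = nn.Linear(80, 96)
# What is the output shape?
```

Input: (3, 125, 80) -> Output: (3, 125, 96)

Answer: (3, 125, 96)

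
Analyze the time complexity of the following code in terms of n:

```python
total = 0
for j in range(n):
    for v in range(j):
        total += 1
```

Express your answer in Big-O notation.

Each loop level contributes: n × n. Multiplying the contributions gives O(n^2).

Answer: O(n^2)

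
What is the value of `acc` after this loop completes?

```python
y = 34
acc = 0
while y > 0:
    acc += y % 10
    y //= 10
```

Sum digits of 34
`acc` takes the values: 0 → 4 → 7

Answer: 7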